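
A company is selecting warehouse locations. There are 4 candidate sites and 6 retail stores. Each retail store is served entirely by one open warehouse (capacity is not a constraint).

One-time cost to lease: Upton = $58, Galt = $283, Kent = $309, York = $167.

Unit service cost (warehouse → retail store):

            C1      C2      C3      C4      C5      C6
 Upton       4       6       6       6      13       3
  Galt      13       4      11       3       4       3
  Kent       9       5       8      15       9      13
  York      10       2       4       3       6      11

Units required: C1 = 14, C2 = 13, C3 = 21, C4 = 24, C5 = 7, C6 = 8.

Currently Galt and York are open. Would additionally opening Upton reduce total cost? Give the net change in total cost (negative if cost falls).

Current service cost with {Galt, York}: 374.
Adding Upton: each retail store re-picks its cheapest; new service cost 290, saving 84.
Extra fixed cost: 58. Net change = 58 − 84 = -26.
(Totals: 824 → 798.)

Yes — net change −26 (cost falls by 26).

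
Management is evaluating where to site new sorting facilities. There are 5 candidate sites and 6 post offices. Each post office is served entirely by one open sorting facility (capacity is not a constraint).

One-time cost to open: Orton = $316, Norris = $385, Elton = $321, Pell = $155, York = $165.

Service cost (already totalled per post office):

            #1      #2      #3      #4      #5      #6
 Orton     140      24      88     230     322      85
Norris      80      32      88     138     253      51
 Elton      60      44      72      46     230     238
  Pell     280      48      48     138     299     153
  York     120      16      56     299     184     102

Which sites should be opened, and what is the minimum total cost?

For any fixed open set, each post office goes to its cheapest open site; total = fixed + service.
{Pell, York}: #1→York 120, #2→York 16, #3→Pell 48, #4→Pell 138, #5→York 184, #6→York 102. Service 608; fixed 320; total 928.
{York}: service 777 + fixed 165 = 942
{Elton, York}: service 464 + fixed 486 = 950
{Orton, Norris, Elton, Pell, York}: service 405 + fixed 1342 = 1747
No other subset beats 928.

Open Pell and York; minimum total cost 928.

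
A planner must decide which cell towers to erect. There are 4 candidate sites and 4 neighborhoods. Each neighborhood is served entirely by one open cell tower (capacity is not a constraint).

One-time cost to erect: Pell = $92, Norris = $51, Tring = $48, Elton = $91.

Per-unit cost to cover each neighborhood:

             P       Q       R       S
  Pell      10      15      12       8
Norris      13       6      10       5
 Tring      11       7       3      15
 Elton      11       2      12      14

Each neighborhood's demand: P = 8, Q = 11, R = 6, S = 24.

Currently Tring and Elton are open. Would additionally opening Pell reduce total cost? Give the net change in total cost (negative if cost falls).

Yes — net change −60 (cost falls by 60).

Current service cost with {Tring, Elton}: 464.
Adding Pell: each neighborhood re-picks its cheapest; new service cost 312, saving 152.
Extra fixed cost: 92. Net change = 92 − 152 = -60.
(Totals: 603 → 543.)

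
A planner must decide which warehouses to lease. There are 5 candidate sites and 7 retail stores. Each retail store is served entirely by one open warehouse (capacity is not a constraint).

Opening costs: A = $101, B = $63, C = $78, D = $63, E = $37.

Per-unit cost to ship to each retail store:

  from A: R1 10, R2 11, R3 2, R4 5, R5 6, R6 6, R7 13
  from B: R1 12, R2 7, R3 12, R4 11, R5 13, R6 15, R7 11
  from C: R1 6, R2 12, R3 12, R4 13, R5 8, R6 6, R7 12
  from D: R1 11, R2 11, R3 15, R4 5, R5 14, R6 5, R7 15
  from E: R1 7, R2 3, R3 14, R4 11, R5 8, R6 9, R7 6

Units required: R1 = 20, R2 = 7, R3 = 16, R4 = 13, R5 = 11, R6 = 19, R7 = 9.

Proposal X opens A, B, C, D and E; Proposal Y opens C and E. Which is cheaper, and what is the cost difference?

Proposal X is cheaper by 52.

Proposal X: {A, B, C, D, E}: R1→C 6·20=120, R2→E 3·7=21, R3→A 2·16=32, R4→A 5·13=65, R5→A 6·11=66, R6→D 5·19=95, R7→E 6·9=54. Service 453; fixed 342; total 795.
Proposal Y: {C, E}: R1→C 6·20=120, R2→E 3·7=21, R3→C 12·16=192, R4→E 11·13=143, R5→C 8·11=88, R6→C 6·19=114, R7→E 6·9=54. Service 732; fixed 115; total 847.
Difference: |795 − 847| = 52.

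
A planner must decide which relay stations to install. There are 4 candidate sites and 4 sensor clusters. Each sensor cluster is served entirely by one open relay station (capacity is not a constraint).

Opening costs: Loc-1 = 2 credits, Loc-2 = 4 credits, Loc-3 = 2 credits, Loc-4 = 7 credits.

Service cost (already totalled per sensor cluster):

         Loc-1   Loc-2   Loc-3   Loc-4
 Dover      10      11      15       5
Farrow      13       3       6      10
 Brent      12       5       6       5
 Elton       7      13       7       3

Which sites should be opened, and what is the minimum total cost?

For any fixed open set, each sensor cluster goes to its cheapest open site; total = fixed + service.
{Loc-2, Loc-4}: Dover→Loc-4 5, Farrow→Loc-2 3, Brent→Loc-2 5, Elton→Loc-4 3. Service 16; fixed 11; total 27.
{Loc-3, Loc-4}: service 19 + fixed 9 = 28
{Loc-1, Loc-2, Loc-4}: service 16 + fixed 13 = 29
{Loc-1, Loc-2, Loc-3, Loc-4}: service 16 + fixed 15 = 31
No other subset beats 27.

Open Loc-2 and Loc-4; minimum total cost 27.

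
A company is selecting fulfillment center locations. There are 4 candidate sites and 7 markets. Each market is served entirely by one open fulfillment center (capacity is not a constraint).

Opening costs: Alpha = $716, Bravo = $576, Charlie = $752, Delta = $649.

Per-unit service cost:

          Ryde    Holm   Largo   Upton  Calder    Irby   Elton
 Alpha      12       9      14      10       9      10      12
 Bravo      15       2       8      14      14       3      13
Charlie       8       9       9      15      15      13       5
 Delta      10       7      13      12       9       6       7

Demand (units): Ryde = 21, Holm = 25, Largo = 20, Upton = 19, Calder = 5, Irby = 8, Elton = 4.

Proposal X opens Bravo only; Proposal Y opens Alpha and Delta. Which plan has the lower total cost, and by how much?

Proposal X is cheaper by 808.

Proposal X: {Bravo}: Ryde→Bravo 15·21=315, Holm→Bravo 2·25=50, Largo→Bravo 8·20=160, Upton→Bravo 14·19=266, Calder→Bravo 14·5=70, Irby→Bravo 3·8=24, Elton→Bravo 13·4=52. Service 937; fixed 576; total 1513.
Proposal Y: {Alpha, Delta}: Ryde→Delta 10·21=210, Holm→Delta 7·25=175, Largo→Delta 13·20=260, Upton→Alpha 10·19=190, Calder→Alpha 9·5=45, Irby→Delta 6·8=48, Elton→Delta 7·4=28. Service 956; fixed 1365; total 2321.
Difference: |1513 − 2321| = 808.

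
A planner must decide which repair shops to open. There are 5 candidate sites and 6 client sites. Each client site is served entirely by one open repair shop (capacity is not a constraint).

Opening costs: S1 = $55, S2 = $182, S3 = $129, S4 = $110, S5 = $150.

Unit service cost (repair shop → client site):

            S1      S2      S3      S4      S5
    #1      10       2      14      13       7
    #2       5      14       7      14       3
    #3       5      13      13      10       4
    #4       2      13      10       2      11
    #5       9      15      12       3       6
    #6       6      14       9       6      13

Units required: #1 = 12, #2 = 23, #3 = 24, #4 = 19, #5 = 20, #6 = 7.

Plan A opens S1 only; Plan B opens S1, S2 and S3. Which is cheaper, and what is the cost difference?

Plan A: {S1}: #1→S1 10·12=120, #2→S1 5·23=115, #3→S1 5·24=120, #4→S1 2·19=38, #5→S1 9·20=180, #6→S1 6·7=42. Service 615; fixed 55; total 670.
Plan B: {S1, S2, S3}: #1→S2 2·12=24, #2→S1 5·23=115, #3→S1 5·24=120, #4→S1 2·19=38, #5→S1 9·20=180, #6→S1 6·7=42. Service 519; fixed 366; total 885.
Difference: |670 − 885| = 215.

Plan A is cheaper by 215.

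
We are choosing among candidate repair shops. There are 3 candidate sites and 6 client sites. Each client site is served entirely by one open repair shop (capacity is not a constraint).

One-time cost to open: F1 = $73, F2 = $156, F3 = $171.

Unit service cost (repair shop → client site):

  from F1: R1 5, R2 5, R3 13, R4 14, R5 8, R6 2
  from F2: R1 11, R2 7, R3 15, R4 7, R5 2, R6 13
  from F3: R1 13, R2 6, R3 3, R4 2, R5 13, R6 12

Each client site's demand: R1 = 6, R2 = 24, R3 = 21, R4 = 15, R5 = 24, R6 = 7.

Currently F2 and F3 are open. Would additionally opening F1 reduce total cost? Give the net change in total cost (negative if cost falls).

Yes — net change −57 (cost falls by 57).

Current service cost with {F2, F3}: 435.
Adding F1: each client site re-picks its cheapest; new service cost 305, saving 130.
Extra fixed cost: 73. Net change = 73 − 130 = -57.
(Totals: 762 → 705.)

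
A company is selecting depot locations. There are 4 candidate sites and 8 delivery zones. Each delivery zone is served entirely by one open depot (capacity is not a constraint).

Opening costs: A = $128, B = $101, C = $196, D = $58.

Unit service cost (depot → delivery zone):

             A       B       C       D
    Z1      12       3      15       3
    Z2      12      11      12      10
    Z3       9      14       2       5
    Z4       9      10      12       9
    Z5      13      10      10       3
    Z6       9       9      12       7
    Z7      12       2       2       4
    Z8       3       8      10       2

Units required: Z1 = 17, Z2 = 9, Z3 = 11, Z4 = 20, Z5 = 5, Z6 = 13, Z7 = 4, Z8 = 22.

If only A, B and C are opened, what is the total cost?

Each delivery zone is assigned to its cheapest site among the open ones.
{A, B, C}: Z1→B 3·17=51, Z2→B 11·9=99, Z3→C 2·11=22, Z4→A 9·20=180, Z5→B 10·5=50, Z6→A 9·13=117, Z7→B 2·4=8, Z8→A 3·22=66. Service 593; fixed 425; total 1018.

Total cost: 1018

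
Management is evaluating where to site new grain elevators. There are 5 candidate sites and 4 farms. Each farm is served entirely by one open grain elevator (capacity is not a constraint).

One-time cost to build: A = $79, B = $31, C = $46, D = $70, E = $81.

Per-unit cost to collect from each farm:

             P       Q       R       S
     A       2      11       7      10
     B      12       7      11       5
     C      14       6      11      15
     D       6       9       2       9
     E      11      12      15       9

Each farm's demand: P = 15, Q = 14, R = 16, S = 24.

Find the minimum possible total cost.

Minimum total cost: 441

For any fixed open set, each farm goes to its cheapest open site; total = fixed + service.
{B, D}: P→D 6·15=90, Q→B 7·14=98, R→D 2·16=32, S→B 5·24=120. Service 340; fixed 101; total 441.
{A, B, D}: service 280 + fixed 180 = 460
{A, B}: service 360 + fixed 110 = 470
{A, B, C, D, E}: P→A 2·15=30, Q→C 6·14=84, R→D 2·16=32, S→B 5·24=120. Service 266; fixed 307; total 573.
No other subset beats 441.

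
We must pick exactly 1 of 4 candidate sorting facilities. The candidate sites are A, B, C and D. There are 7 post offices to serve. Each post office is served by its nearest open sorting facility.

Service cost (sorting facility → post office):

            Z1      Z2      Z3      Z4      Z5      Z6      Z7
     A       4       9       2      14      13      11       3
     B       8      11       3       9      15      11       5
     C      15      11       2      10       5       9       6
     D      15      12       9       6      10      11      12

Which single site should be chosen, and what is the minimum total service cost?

Choose A only; total service cost 56.

With exactly 1 open, each post office uses its cheapest among the chosen.
{A}: Z1→A 4, Z2→A 9, Z3→A 2, Z4→A 14, Z5→A 13, Z6→A 11, Z7→A 3. Service cost 56.
{C}: service cost 58
{B}: service cost 62
Among all 4 size-1 choices, {A} is lowest.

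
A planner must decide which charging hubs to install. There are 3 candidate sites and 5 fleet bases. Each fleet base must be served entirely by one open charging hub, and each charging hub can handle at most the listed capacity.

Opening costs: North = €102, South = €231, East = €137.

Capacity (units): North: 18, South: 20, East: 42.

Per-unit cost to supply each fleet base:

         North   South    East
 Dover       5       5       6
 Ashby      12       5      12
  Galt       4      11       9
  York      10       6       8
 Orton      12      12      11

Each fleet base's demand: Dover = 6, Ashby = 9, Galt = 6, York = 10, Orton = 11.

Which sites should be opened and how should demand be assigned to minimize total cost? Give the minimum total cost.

Open {East}: Dover→East 6·6=36, Ashby→East 12·9=108, Galt→East 9·6=54, York→East 8·10=80, Orton→East 11·11=121.
Loads: East carries 42/42. Service 399; fixed 137; total 536.
Next best feasible plan costs 602.

Minimum total cost: 536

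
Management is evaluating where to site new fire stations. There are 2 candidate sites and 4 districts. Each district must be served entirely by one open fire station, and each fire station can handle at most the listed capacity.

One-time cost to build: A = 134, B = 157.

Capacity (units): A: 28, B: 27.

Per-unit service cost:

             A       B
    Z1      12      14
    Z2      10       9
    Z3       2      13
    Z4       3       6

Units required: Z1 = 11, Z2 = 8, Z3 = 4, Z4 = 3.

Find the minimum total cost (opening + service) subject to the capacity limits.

Open {A}: Z1→A 12·11=132, Z2→A 10·8=80, Z3→A 2·4=8, Z4→A 3·3=9.
Loads: A carries 26/28. Service 229; fixed 134; total 363.
Next best feasible plan costs 453.

Minimum total cost: 363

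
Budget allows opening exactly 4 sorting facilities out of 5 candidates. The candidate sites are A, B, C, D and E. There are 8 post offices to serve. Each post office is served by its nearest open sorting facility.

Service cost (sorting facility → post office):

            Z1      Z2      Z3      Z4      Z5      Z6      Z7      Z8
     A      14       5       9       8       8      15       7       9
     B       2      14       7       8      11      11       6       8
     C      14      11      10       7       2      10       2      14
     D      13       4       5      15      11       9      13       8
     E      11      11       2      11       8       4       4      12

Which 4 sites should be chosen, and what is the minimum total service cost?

With exactly 4 open, each post office uses its cheapest among the chosen.
{B, C, D, E}: Z1→B 2, Z2→D 4, Z3→E 2, Z4→C 7, Z5→C 2, Z6→E 4, Z7→C 2, Z8→B 8. Service cost 31.
{A, B, C, E}: service cost 32
{A, B, C, D}: service cost 39
Among all 5 size-4 choices, {B, C, D, E} is lowest.

Choose B, C, D and E; total service cost 31.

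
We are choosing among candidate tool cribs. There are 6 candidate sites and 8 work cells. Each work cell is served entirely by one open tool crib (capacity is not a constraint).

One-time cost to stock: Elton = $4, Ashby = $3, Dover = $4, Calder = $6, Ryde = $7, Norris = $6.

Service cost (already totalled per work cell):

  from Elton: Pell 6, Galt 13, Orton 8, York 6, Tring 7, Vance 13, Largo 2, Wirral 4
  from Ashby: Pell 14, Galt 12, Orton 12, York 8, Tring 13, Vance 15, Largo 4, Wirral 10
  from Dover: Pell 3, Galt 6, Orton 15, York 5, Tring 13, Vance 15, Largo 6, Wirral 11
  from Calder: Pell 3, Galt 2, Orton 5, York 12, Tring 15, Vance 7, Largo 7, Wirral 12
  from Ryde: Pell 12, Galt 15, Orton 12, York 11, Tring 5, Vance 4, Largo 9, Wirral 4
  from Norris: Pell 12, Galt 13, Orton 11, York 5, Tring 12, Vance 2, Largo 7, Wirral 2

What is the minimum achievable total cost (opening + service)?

For any fixed open set, each work cell goes to its cheapest open site; total = fixed + service.
{Elton, Calder, Norris}: Pell→Calder 3, Galt→Calder 2, Orton→Calder 5, York→Norris 5, Tring→Elton 7, Vance→Norris 2, Largo→Elton 2, Wirral→Norris 2. Service 28; fixed 16; total 44.
{Elton, Calder}: Pell→Calder 3, Galt→Calder 2, Orton→Calder 5, York→Elton 6, Tring→Elton 7, Vance→Calder 7, Largo→Elton 2, Wirral→Elton 4. Service 36; fixed 10; total 46.
{Elton, Ashby, Calder, Norris}: Pell→Calder 3, Galt→Calder 2, Orton→Calder 5, York→Norris 5, Tring→Elton 7, Vance→Norris 2, Largo→Elton 2, Wirral→Norris 2. Service 28; fixed 19; total 47.
{Elton, Ashby, Dover, Calder, Ryde, Norris}: service 26 + fixed 30 = 56
No other subset beats 44.

Minimum total cost: 44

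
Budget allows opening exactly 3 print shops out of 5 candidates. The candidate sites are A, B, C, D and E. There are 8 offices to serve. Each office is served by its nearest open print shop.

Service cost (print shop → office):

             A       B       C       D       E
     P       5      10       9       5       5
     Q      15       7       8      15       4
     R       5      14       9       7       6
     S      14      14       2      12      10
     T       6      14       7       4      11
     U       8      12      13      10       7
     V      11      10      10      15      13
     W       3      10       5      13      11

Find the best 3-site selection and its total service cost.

Choose A, C and E; total service cost 42.

With exactly 3 open, each office uses its cheapest among the chosen.
{A, C, E}: P→A 5, Q→E 4, R→A 5, S→C 2, T→A 6, U→E 7, V→C 10, W→A 3. Service cost 42.
{C, D, E}: service cost 43
{A, C, D}: service cost 45
Among all 10 size-3 choices, {A, C, E} is lowest.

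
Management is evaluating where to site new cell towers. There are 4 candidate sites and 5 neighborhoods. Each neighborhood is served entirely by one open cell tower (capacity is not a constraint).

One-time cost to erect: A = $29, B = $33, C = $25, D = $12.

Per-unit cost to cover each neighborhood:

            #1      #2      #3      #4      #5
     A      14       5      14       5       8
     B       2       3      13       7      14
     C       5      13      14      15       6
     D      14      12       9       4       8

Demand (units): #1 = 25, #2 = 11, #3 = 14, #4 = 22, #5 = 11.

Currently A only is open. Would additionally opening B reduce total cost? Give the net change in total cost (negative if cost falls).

Yes — net change −303 (cost falls by 303).

Current service cost with {A}: 799.
Adding B: each neighborhood re-picks its cheapest; new service cost 463, saving 336.
Extra fixed cost: 33. Net change = 33 − 336 = -303.
(Totals: 828 → 525.)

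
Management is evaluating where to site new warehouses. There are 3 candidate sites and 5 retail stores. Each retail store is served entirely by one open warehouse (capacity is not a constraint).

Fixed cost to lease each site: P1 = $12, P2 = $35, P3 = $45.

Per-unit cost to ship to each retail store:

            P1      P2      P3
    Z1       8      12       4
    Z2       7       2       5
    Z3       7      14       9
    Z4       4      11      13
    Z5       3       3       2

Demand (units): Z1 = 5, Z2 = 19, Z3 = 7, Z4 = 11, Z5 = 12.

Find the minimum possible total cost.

Minimum total cost: 254

For any fixed open set, each retail store goes to its cheapest open site; total = fixed + service.
{P1, P2}: Z1→P1 8·5=40, Z2→P2 2·19=38, Z3→P1 7·7=49, Z4→P1 4·11=44, Z5→P1 3·12=36. Service 207; fixed 47; total 254.
{P1, P2, P3}: service 175 + fixed 92 = 267
{P1, P3}: Z1→P3 4·5=20, Z2→P3 5·19=95, Z3→P1 7·7=49, Z4→P1 4·11=44, Z5→P3 2·12=24. Service 232; fixed 57; total 289.
{P1}: Z1→P1 8·5=40, Z2→P1 7·19=133, Z3→P1 7·7=49, Z4→P1 4·11=44, Z5→P1 3·12=36. Service 302; fixed 12; total 314.
(All 7 nonempty subsets were checked; P1 and P2 is lowest.)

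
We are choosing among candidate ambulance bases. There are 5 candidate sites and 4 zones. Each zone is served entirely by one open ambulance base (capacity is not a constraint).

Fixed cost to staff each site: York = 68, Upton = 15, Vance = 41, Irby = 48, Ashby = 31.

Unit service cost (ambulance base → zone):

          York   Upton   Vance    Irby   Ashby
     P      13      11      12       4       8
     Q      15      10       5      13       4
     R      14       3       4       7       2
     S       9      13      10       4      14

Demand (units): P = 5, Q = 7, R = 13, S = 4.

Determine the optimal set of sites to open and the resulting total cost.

For any fixed open set, each zone goes to its cheapest open site; total = fixed + service.
{Irby, Ashby}: P→Irby 4·5=20, Q→Ashby 4·7=28, R→Ashby 2·13=26, S→Irby 4·4=16. Service 90; fixed 79; total 169.
{Ashby}: service 150 + fixed 31 = 181
{Upton, Irby, Ashby}: P→Irby 4·5=20, Q→Ashby 4·7=28, R→Ashby 2·13=26, S→Irby 4·4=16. Service 90; fixed 94; total 184.
{York, Upton, Vance, Irby, Ashby}: service 90 + fixed 203 = 293
No other subset beats 169.

Open Irby and Ashby; minimum total cost 169.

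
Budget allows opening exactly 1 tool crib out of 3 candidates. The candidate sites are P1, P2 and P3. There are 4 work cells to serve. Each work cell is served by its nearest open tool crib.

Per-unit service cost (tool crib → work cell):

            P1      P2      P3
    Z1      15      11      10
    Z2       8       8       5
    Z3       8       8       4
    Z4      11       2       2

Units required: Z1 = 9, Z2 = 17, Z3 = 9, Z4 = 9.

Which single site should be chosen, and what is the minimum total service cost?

Choose P3 only; total service cost 229.

With exactly 1 open, each work cell uses its cheapest among the chosen.
{P3}: Z1→P3 10·9=90, Z2→P3 5·17=85, Z3→P3 4·9=36, Z4→P3 2·9=18. Service cost 229.
{P2}: service cost 325
{P1}: service cost 442
Among all 3 size-1 choices, {P3} is lowest.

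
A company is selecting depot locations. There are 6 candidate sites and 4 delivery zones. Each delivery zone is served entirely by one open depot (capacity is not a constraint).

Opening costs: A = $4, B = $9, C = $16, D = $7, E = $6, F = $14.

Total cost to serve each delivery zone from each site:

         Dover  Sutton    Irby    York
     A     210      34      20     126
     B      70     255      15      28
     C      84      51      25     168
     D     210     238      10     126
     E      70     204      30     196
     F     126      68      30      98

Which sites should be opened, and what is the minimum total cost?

Open A and B; minimum total cost 160.

For any fixed open set, each delivery zone goes to its cheapest open site; total = fixed + service.
{A, B}: Dover→B 70, Sutton→A 34, Irby→B 15, York→B 28. Service 147; fixed 13; total 160.
{A, B, D}: Dover→B 70, Sutton→A 34, Irby→D 10, York→B 28. Service 142; fixed 20; total 162.
{A, B, E}: service 147 + fixed 19 = 166
{A, B, C, D, E, F}: service 142 + fixed 56 = 198
No other subset beats 160.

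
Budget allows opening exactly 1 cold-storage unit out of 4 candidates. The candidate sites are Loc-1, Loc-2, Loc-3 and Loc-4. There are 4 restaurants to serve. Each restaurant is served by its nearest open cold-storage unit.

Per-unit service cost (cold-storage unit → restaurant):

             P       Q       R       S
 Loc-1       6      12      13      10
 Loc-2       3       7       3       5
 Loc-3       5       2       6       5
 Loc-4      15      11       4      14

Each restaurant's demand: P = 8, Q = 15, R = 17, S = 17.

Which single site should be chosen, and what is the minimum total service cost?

With exactly 1 open, each restaurant uses its cheapest among the chosen.
{Loc-3}: P→Loc-3 5·8=40, Q→Loc-3 2·15=30, R→Loc-3 6·17=102, S→Loc-3 5·17=85. Service cost 257.
{Loc-2}: service cost 265
{Loc-4}: service cost 591
Among all 4 size-1 choices, {Loc-3} is lowest.

Choose Loc-3 only; total service cost 257.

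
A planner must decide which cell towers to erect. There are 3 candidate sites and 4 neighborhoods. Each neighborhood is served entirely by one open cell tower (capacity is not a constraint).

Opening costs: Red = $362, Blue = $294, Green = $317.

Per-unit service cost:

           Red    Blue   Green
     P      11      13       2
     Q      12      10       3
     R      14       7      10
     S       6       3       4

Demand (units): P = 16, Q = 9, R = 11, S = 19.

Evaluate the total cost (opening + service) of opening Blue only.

Each neighborhood is assigned to its cheapest site among the open ones.
{Blue}: P→Blue 13·16=208, Q→Blue 10·9=90, R→Blue 7·11=77, S→Blue 3·19=57. Service 432; fixed 294; total 726.

Total cost: 726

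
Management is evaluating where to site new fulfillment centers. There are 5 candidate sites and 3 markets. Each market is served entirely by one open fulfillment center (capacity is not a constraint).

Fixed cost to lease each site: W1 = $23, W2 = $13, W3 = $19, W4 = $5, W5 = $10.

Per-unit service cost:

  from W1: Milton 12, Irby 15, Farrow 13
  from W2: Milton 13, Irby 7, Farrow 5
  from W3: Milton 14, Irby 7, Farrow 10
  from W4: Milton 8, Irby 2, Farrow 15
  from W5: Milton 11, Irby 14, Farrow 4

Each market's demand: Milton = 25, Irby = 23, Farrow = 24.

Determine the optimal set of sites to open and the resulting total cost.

For any fixed open set, each market goes to its cheapest open site; total = fixed + service.
{W4, W5}: Milton→W4 8·25=200, Irby→W4 2·23=46, Farrow→W5 4·24=96. Service 342; fixed 15; total 357.
{W2, W4, W5}: service 342 + fixed 28 = 370
{W3, W4, W5}: service 342 + fixed 34 = 376
{W1, W2, W3, W4, W5}: service 342 + fixed 70 = 412
No other subset beats 357.

Open W4 and W5; minimum total cost 357.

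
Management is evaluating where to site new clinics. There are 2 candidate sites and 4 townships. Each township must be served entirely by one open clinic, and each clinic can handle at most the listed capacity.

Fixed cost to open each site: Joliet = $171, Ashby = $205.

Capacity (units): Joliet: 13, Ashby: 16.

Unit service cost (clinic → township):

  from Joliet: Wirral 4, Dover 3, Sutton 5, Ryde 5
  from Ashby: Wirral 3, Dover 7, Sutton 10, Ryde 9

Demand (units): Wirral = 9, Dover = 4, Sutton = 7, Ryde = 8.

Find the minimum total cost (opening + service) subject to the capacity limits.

Minimum total cost: 525

Open {Joliet, Ashby}: Wirral→Ashby 3·9=27, Dover→Joliet 3·4=12, Sutton→Ashby 10·7=70, Ryde→Joliet 5·8=40.
Loads: Joliet carries 12/13, Ashby carries 16/16. Service 149; fixed 376; total 525.
Next best feasible plan costs 566.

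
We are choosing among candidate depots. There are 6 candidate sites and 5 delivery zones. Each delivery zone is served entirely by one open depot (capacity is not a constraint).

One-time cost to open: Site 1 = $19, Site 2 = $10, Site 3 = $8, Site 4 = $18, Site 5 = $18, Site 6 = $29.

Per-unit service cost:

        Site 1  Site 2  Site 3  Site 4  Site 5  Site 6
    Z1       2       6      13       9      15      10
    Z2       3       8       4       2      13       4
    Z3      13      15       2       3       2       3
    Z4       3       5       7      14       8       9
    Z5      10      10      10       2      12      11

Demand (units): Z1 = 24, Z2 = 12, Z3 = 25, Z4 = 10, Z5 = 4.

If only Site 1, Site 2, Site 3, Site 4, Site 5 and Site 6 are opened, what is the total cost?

Each delivery zone is assigned to its cheapest site among the open ones.
{Site 1, Site 2, Site 3, Site 4, Site 5, Site 6}: Z1→Site 1 2·24=48, Z2→Site 4 2·12=24, Z3→Site 3 2·25=50, Z4→Site 1 3·10=30, Z5→Site 4 2·4=8. Service 160; fixed 102; total 262.

Total cost: 262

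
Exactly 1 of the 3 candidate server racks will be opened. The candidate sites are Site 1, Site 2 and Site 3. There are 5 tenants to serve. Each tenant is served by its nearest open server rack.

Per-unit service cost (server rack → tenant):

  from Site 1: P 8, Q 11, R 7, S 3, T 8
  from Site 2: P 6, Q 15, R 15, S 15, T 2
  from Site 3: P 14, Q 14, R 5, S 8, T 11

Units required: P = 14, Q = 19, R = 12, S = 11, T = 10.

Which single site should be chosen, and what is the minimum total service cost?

Choose Site 1 only; total service cost 518.

With exactly 1 open, each tenant uses its cheapest among the chosen.
{Site 1}: P→Site 1 8·14=112, Q→Site 1 11·19=209, R→Site 1 7·12=84, S→Site 1 3·11=33, T→Site 1 8·10=80. Service cost 518.
{Site 3}: service cost 720
{Site 2}: service cost 734
Among all 3 size-1 choices, {Site 1} is lowest.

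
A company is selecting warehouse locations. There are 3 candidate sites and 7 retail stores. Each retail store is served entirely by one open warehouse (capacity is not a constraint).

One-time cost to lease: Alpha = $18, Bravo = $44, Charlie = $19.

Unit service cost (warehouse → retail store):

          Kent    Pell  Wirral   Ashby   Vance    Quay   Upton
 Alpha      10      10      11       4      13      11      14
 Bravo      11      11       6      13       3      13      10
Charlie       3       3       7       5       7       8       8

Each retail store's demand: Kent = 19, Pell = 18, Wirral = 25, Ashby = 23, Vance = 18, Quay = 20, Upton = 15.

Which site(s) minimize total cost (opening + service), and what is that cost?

For any fixed open set, each retail store goes to its cheapest open site; total = fixed + service.
{Alpha, Bravo, Charlie}: Kent→Charlie 3·19=57, Pell→Charlie 3·18=54, Wirral→Bravo 6·25=150, Ashby→Alpha 4·23=92, Vance→Bravo 3·18=54, Quay→Charlie 8·20=160, Upton→Charlie 8·15=120. Service 687; fixed 81; total 768.
{Bravo, Charlie}: service 710 + fixed 63 = 773
{Alpha, Charlie}: service 784 + fixed 37 = 821
{Alpha}: service 1401 + fixed 18 = 1419
(All 7 nonempty subsets were checked; Alpha, Bravo and Charlie is lowest.)

Open Alpha, Bravo and Charlie; minimum total cost 768.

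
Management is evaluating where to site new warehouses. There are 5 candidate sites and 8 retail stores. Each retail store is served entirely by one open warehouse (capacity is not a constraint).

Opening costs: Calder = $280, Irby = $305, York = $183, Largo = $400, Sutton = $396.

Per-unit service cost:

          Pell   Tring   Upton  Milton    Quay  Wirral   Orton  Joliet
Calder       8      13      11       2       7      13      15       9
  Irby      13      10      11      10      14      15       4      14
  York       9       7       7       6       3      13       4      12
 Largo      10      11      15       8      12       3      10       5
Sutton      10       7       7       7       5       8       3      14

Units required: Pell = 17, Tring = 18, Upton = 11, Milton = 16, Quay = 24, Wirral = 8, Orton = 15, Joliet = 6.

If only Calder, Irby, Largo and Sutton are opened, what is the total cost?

Each retail store is assigned to its cheapest site among the open ones.
{Calder, Irby, Largo, Sutton}: Pell→Calder 8·17=136, Tring→Sutton 7·18=126, Upton→Sutton 7·11=77, Milton→Calder 2·16=32, Quay→Sutton 5·24=120, Wirral→Largo 3·8=24, Orton→Sutton 3·15=45, Joliet→Largo 5·6=30. Service 590; fixed 1381; total 1971.

Total cost: 1971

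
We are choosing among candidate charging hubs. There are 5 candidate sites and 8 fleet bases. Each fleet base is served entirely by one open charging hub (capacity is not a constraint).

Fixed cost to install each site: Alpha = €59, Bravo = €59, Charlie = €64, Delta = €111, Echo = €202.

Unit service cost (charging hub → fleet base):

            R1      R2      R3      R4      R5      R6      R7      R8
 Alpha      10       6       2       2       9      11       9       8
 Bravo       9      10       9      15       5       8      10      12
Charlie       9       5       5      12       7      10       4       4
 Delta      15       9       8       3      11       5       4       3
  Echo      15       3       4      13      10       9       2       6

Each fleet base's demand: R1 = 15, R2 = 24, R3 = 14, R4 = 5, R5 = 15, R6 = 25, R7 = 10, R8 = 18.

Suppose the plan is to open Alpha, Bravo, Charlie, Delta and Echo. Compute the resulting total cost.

Each fleet base is assigned to its cheapest site among the open ones.
{Alpha, Bravo, Charlie, Delta, Echo}: R1→Bravo 9·15=135, R2→Echo 3·24=72, R3→Alpha 2·14=28, R4→Alpha 2·5=10, R5→Bravo 5·15=75, R6→Delta 5·25=125, R7→Echo 2·10=20, R8→Delta 3·18=54. Service 519; fixed 495; total 1014.

Total cost: 1014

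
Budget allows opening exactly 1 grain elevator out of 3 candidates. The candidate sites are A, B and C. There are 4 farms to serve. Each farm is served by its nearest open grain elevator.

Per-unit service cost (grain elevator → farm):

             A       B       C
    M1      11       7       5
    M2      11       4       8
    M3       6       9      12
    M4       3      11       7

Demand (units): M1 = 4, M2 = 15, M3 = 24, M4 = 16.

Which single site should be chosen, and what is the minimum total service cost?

Choose A only; total service cost 401.

With exactly 1 open, each farm uses its cheapest among the chosen.
{A}: M1→A 11·4=44, M2→A 11·15=165, M3→A 6·24=144, M4→A 3·16=48. Service cost 401.
{B}: service cost 480
{C}: service cost 540
Among all 3 size-1 choices, {A} is lowest.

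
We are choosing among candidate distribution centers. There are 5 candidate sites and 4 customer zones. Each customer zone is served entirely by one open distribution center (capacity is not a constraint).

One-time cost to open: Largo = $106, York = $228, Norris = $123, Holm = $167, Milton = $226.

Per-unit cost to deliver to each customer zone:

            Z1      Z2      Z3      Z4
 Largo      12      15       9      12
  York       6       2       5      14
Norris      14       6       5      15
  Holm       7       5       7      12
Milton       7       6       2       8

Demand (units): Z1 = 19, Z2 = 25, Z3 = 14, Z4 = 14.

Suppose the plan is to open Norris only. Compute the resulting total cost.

Each customer zone is assigned to its cheapest site among the open ones.
{Norris}: Z1→Norris 14·19=266, Z2→Norris 6·25=150, Z3→Norris 5·14=70, Z4→Norris 15·14=210. Service 696; fixed 123; total 819.

Total cost: 819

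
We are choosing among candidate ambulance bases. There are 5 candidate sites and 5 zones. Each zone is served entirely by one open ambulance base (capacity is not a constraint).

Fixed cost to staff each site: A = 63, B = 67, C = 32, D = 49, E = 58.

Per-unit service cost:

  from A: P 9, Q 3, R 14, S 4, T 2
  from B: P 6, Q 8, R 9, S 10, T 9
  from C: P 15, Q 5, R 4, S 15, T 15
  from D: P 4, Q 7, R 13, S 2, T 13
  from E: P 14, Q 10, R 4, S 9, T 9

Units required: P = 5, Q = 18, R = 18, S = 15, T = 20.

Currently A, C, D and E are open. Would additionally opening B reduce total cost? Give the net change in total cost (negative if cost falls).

Current service cost with {A, C, D, E}: 216.
Adding B: each zone re-picks its cheapest; new service cost 216, saving 0.
Extra fixed cost: 67. Net change = 67 − 0 = 67.
(Totals: 418 → 485.)

No — net change +67 (cost rises by 67).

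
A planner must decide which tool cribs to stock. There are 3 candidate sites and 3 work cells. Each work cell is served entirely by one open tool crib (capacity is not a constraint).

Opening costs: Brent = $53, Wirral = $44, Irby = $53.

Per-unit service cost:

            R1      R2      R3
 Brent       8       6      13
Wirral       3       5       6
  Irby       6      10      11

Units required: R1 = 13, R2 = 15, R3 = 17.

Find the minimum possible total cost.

Minimum total cost: 260

For any fixed open set, each work cell goes to its cheapest open site; total = fixed + service.
{Wirral}: R1→Wirral 3·13=39, R2→Wirral 5·15=75, R3→Wirral 6·17=102. Service 216; fixed 44; total 260.
{Brent, Wirral}: service 216 + fixed 97 = 313
{Wirral, Irby}: service 216 + fixed 97 = 313
{Brent, Wirral, Irby}: R1→Wirral 3·13=39, R2→Wirral 5·15=75, R3→Wirral 6·17=102. Service 216; fixed 150; total 366.
No other subset beats 260.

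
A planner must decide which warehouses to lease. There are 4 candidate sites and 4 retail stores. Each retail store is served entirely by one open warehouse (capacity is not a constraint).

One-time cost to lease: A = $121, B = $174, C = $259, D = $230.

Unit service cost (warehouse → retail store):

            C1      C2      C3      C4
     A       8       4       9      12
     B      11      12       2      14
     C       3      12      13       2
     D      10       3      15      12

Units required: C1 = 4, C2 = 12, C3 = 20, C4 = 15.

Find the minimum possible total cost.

For any fixed open set, each retail store goes to its cheapest open site; total = fixed + service.
{A}: C1→A 8·4=32, C2→A 4·12=48, C3→A 9·20=180, C4→A 12·15=180. Service 440; fixed 121; total 561.
{A, B}: C1→A 8·4=32, C2→A 4·12=48, C3→B 2·20=40, C4→A 12·15=180. Service 300; fixed 295; total 595.
{B}: service 438 + fixed 174 = 612
{A, B, C, D}: service 118 + fixed 784 = 902
(All 15 nonempty subsets were checked; A only is lowest.)

Minimum total cost: 561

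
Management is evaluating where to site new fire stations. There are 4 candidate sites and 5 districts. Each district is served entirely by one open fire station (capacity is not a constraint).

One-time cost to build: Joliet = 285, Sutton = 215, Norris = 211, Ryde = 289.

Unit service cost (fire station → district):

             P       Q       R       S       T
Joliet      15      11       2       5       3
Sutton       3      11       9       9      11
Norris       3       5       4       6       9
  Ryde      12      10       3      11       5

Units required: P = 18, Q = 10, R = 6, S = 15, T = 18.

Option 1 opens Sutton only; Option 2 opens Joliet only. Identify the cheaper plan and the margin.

Option 1 is cheaper by 40.

Option 1: {Sutton}: P→Sutton 3·18=54, Q→Sutton 11·10=110, R→Sutton 9·6=54, S→Sutton 9·15=135, T→Sutton 11·18=198. Service 551; fixed 215; total 766.
Option 2: {Joliet}: P→Joliet 15·18=270, Q→Joliet 11·10=110, R→Joliet 2·6=12, S→Joliet 5·15=75, T→Joliet 3·18=54. Service 521; fixed 285; total 806.
Difference: |766 − 806| = 40.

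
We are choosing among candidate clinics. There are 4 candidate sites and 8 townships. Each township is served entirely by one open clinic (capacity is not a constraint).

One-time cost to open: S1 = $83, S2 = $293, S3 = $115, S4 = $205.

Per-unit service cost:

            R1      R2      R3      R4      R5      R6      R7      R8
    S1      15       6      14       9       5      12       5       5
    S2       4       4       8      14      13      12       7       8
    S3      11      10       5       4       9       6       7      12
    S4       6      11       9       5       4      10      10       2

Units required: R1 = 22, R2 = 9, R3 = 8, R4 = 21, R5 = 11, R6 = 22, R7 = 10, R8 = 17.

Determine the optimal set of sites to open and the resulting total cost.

For any fixed open set, each township goes to its cheapest open site; total = fixed + service.
{S1, S3}: R1→S3 11·22=242, R2→S1 6·9=54, R3→S3 5·8=40, R4→S3 4·21=84, R5→S1 5·11=55, R6→S3 6·22=132, R7→S1 5·10=50, R8→S1 5·17=85. Service 742; fixed 198; total 940.
{S3, S4}: R1→S4 6·22=132, R2→S3 10·9=90, R3→S3 5·8=40, R4→S3 4·21=84, R5→S4 4·11=44, R6→S3 6·22=132, R7→S3 7·10=70, R8→S4 2·17=34. Service 626; fixed 320; total 946.
{S1, S3, S4}: service 570 + fixed 403 = 973
{S1, S2, S3, S4}: R1→S2 4·22=88, R2→S2 4·9=36, R3→S3 5·8=40, R4→S3 4·21=84, R5→S4 4·11=44, R6→S3 6·22=132, R7→S1 5·10=50, R8→S4 2·17=34. Service 508; fixed 696; total 1204.
No other subset beats 940.

Open S1 and S3; minimum total cost 940.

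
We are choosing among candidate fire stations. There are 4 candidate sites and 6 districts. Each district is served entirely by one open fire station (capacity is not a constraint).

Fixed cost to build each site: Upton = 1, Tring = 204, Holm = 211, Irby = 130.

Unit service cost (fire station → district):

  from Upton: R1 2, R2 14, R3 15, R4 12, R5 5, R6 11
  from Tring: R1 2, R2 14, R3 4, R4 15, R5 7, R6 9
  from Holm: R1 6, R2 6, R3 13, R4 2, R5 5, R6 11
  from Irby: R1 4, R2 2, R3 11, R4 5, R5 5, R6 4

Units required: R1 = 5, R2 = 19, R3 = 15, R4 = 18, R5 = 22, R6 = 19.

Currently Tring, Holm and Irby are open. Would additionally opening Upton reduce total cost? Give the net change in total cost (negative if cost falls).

No — net change +1 (cost rises by 1).

Current service cost with {Tring, Holm, Irby}: 330.
Adding Upton: each district re-picks its cheapest; new service cost 330, saving 0.
Extra fixed cost: 1. Net change = 1 − 0 = 1.
(Totals: 875 → 876.)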